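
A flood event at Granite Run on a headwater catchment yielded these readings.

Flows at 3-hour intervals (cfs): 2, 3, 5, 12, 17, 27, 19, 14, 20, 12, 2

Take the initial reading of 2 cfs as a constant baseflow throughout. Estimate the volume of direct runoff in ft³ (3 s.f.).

Direct-runoff ordinates (Q − Q_b): 0.0, 1.0, 3.0, 10.0, 15.0, 25.0, 17.0, 12.0, 18.0, 10.0, 0.0 cfs.
ΣQ_DR = 111.0 cfs.
With Δt = 3 h = 10800 s, V = ΣQ_DR · Δt = 111.0 × 10800 = 1.20 × 10^6 ft³.

V ≈ 1.20 × 10^6 ft³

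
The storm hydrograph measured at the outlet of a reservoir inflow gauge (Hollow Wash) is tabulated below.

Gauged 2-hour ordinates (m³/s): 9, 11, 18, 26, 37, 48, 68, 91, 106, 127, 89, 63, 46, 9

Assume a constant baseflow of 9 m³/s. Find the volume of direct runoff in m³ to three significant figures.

Direct-runoff ordinates (Q − Q_b): 0.0, 2.0, 9.0, 17.0, 28.0, 39.0, 59.0, 82.0, 97.0, 118.0, 80.0, 54.0, 37.0, 0.0 m³/s.
ΣQ_DR = 622.0 m³/s.
With Δt = 2 h = 7200 s, V = ΣQ_DR · Δt = 622.0 × 7200 = 4.48 × 10^6 m³.

V ≈ 4.48 × 10^6 m³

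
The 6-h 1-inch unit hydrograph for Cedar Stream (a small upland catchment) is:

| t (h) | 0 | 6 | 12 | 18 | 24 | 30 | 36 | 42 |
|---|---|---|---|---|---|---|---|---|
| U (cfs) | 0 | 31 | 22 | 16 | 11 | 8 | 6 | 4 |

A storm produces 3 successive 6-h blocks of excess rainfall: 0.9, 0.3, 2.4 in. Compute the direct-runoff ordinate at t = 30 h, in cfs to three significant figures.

By discrete convolution, Q_j = Σ (P_i / 1 in) · U_{j−i}.
At t = 30 h (j=5): Q = (0.9/1)·8 + (0.3/1)·11 + (2.4/1)·16 = 48.9 cfs.

Q ≈ 48.9 cfs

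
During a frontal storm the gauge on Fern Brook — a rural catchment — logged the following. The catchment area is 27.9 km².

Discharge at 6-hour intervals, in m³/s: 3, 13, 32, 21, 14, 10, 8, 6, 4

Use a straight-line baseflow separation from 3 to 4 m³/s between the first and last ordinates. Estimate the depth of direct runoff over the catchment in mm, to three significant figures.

Direct runoff: 0.00, 9.88, 28.75, 17.62, 10.50, 6.38, 4.25, 2.12, 0.00 m³/s; ΣQ_DR = 79.50 m³/s.
V = ΣQ_DR · Δt = 79.50 × 21600 s = 1.717 × 10^6 m³.
Over A = 27.9 km², depth = V / A = 61.5 mm.

d ≈ 61.5 mm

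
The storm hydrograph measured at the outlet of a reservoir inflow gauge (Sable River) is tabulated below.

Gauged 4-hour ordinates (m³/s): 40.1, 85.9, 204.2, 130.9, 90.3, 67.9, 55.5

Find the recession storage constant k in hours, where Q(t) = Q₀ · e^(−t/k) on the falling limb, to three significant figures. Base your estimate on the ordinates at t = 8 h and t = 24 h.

On the falling limb, Q drops from 204.2 to 55.5 m³/s between t = 8 h and t = 24 h (Δt = 16 h).
k = −Δt / ln(Q₂/Q₁) = −16 / ln(55.5/204.2) = 12.3 h.

k ≈ 12.3 h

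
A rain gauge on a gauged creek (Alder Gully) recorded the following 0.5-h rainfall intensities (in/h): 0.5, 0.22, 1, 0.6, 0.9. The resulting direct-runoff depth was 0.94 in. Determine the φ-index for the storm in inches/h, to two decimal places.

Only the 4 blocks with intensity above φ contribute runoff: 0.5, 1, 0.6, 0.9 in/h.
Σ(I−φ)·Δt = d  ⇒  (0.5+1+0.6+0.9 − 4φ)·0.5 = 0.94
φ = (3.000 − 0.94/0.5) / 4 = 0.28 in/h.

φ ≈ 0.28 in/h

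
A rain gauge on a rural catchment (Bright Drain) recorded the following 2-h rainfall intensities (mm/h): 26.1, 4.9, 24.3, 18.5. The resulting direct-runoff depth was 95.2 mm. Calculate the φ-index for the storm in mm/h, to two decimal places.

φ ≈ 7.10 mm/h

Only the 3 blocks with intensity above φ contribute runoff: 26.1, 24.3, 18.5 mm/h.
Σ(I−φ)·Δt = d  ⇒  (26.1+24.3+18.5 − 3φ)·2 = 95.2
φ = (68.90 − 95.2/2) / 3 = 7.10 mm/h.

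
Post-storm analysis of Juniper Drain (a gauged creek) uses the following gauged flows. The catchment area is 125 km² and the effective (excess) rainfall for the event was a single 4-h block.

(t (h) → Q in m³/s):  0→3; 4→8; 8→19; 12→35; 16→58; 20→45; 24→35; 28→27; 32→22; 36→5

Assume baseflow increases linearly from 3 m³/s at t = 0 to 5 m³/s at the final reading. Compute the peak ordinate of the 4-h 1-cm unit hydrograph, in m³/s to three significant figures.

Direct runoff: 0.00, 4.78, 15.56, 31.33, 54.11, 40.89, 30.67, 22.44, 17.22, 0.00 m³/s; ΣQ_DR = 217.0 m³/s, peak = 54.11 m³/s.
Runoff depth d = ΣQ_DR·Δt / A = 217.0 × 14400 / (125 km²) = 25.00 mm.
The 1-cm UH is the DRH scaled by (10 mm)/d, so U_p = 54.11 × 10/25.00 = 21.6 m³/s.

U_p ≈ 21.6 m³/s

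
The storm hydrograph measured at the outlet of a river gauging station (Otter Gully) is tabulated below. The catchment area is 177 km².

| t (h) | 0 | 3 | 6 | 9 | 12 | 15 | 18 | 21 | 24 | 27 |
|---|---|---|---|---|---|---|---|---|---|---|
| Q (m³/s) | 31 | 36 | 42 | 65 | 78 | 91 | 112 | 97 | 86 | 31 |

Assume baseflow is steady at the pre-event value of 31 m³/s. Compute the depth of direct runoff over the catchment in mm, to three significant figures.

d ≈ 21.9 mm

Direct runoff: 0.0, 5.0, 11.0, 34.0, 47.0, 60.0, 81.0, 66.0, 55.0, 0.0 m³/s; ΣQ_DR = 359.0 m³/s.
V = ΣQ_DR · Δt = 359.0 × 10800 s = 3.877 × 10^6 m³.
Over A = 177 km², depth = V / A = 21.9 mm.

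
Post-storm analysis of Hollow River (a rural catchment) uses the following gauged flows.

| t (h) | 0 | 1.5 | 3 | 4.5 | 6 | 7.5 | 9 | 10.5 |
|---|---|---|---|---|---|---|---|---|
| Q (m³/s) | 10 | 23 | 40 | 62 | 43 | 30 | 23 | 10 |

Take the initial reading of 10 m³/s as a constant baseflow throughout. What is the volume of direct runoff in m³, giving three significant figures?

V ≈ 8.69 × 10^5 m³

Direct-runoff ordinates (Q − Q_b): 0.0, 13.0, 30.0, 52.0, 33.0, 20.0, 13.0, 0.0 m³/s.
ΣQ_DR = 161.0 m³/s.
With Δt = 1.5 h = 5400 s, V = ΣQ_DR · Δt = 161.0 × 5400 = 8.69 × 10^5 m³.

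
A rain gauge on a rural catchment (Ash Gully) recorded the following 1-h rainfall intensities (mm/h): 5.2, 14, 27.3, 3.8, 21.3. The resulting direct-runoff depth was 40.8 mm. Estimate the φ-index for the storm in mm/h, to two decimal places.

Only the 3 blocks with intensity above φ contribute runoff: 14, 27.3, 21.3 mm/h.
Σ(I−φ)·Δt = d  ⇒  (14+27.3+21.3 − 3φ)·1 = 40.8
φ = (62.60 − 40.8/1) / 3 = 7.27 mm/h.

φ ≈ 7.27 mm/h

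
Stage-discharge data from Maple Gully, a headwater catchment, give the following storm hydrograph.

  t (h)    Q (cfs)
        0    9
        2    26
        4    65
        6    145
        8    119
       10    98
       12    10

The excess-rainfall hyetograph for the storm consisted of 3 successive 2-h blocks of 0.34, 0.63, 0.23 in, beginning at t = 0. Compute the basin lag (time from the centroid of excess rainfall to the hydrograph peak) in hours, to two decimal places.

Centroid of excess rainfall: t_c = Σ P_i·t̄_i / ΣP_i = 2.8167 h (block centres at 1, 3, 5 h).
Hydrograph peak occurs at t = 6 h, so basin lag t_L = 6 − 2.8167 = 3.18 h.

t_L ≈ 3.18 h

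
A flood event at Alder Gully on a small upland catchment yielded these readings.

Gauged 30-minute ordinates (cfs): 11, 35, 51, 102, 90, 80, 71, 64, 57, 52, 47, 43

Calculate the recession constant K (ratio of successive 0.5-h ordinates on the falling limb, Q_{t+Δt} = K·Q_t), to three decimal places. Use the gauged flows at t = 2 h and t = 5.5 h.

Using the recession-limb readings at t = 2 h and t = 5.5 h: Q falls from 90 to 43 cfs over 7 intervals.
K = (Q₂/Q₁)^(1/7) = (43/90)^(1/7) = 0.900.

K ≈ 0.900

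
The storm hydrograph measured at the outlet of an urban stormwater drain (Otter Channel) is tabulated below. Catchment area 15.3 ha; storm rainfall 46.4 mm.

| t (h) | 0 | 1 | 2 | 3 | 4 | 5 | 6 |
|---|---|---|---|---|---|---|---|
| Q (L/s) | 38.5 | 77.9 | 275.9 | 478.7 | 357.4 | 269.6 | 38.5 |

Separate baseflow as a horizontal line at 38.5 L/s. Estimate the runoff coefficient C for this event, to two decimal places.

C ≈ 0.64

ΣQ_DR = 1267 L/s; V = ΣQ_DR·Δt = 4.561 × 10^6 L.
Runoff depth d = V / A = 29.81 mm.
C = d / P = 29.81 / 46.4 = 0.64.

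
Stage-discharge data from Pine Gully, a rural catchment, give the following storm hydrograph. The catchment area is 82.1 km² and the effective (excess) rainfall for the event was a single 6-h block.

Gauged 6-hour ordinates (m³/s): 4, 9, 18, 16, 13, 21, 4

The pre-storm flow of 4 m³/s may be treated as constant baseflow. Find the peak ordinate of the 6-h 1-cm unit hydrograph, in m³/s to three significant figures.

Direct runoff: 0.0, 5.0, 14.0, 12.0, 9.0, 17.0, 0.0 m³/s; ΣQ_DR = 57.00 m³/s, peak = 17.0 m³/s.
Runoff depth d = ΣQ_DR·Δt / A = 57.00 × 21600 / (82.1 km²) = 15.00 mm.
The 1-cm UH is the DRH scaled by (10 mm)/d, so U_p = 17.0 × 10/15.00 = 11.3 m³/s.

U_p ≈ 11.3 m³/s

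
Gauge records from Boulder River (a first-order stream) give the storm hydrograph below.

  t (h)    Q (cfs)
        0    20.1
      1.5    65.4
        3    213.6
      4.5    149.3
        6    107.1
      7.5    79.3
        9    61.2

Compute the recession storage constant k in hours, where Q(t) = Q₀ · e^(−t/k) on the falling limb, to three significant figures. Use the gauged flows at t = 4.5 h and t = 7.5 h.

k ≈ 4.74 h

On the falling limb, Q drops from 149.3 to 79.3 cfs between t = 4.5 h and t = 7.5 h (Δt = 3 h).
k = −Δt / ln(Q₂/Q₁) = −3 / ln(79.3/149.3) = 4.74 h.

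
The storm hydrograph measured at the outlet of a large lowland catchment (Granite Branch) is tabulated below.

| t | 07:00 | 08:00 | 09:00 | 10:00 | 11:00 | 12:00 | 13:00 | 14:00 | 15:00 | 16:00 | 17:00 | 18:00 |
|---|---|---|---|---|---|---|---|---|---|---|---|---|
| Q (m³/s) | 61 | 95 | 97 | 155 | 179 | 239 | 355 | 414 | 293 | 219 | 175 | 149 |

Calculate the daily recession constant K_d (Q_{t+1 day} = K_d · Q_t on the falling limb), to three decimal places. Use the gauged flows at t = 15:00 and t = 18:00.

K_d ≈ 0.004

Between t = 15:00 and t = 18:00 the flow falls from 293 to 149 m³/s over 3×1 h = 3 h.
Per-interval ratio K = (149/293)^(1/3) = 0.7982; K_d = K^(24/1) = 0.004.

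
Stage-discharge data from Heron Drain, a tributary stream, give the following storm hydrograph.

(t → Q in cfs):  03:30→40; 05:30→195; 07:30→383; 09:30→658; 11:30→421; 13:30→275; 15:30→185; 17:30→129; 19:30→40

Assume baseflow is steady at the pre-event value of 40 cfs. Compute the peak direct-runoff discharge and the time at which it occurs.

Subtracting baseflow gives direct-runoff ordinates: 0.0, 155.0, 343.0, 618.0, 381.0, 235.0, 145.0, 89.0, 0.0 cfs.
The maximum is 618.0 cfs, occurring at the reading for t = 09:30.

Q_p = 618.0 cfs at t = 09:30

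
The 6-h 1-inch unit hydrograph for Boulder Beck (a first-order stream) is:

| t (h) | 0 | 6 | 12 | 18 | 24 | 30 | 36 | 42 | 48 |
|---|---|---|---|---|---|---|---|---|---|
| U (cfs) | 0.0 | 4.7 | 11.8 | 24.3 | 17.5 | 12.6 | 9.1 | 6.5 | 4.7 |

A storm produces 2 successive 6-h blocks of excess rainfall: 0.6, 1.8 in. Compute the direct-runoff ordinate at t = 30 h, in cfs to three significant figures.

By discrete convolution, Q_j = Σ (P_i / 1 in) · U_{j−i}.
At t = 30 h (j=5): Q = (0.6/1)·12.6 + (1.8/1)·17.5 = 39.1 cfs.

Q ≈ 39.1 cfs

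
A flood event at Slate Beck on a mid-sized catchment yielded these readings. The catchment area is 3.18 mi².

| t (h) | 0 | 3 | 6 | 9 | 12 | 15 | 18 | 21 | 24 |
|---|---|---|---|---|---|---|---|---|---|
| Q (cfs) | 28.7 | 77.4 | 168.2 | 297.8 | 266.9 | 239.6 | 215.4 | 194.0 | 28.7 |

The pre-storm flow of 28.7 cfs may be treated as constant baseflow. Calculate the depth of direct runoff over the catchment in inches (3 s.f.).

d ≈ 1.84 in

Direct runoff: 0.0, 48.7, 139.5, 269.1, 238.2, 210.9, 186.7, 165.3, 0.0 cfs; ΣQ_DR = 1258 cfs.
V = ΣQ_DR · Δt = 1258 × 10800 s = 1.359 × 10^7 ft³.
Over A = 3.18 mi², depth = V / A = 1.84 in.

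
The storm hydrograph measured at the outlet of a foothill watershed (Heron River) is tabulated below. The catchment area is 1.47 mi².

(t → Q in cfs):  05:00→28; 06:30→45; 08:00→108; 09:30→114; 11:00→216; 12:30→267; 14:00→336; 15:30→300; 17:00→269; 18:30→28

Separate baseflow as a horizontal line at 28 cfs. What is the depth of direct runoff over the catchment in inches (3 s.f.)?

d ≈ 2.26 in

Direct runoff: 0.0, 17.0, 80.0, 86.0, 188.0, 239.0, 308.0, 272.0, 241.0, 0.0 cfs; ΣQ_DR = 1431 cfs.
V = ΣQ_DR · Δt = 1431 × 5400 s = 7.727 × 10^6 ft³.
Over A = 1.47 mi², depth = V / A = 2.26 in.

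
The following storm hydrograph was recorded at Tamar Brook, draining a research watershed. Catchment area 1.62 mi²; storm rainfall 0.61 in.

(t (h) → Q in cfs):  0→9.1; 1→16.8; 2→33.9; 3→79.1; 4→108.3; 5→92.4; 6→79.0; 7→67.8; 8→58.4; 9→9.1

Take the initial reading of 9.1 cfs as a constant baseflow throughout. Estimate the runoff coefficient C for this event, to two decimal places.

ΣQ_DR = 462.9 cfs; V = ΣQ_DR·Δt = 1.666 × 10^6 ft³.
Runoff depth d = V / A = 0.4428 in.
C = d / P = 0.4428 / 0.61 = 0.73.

C ≈ 0.73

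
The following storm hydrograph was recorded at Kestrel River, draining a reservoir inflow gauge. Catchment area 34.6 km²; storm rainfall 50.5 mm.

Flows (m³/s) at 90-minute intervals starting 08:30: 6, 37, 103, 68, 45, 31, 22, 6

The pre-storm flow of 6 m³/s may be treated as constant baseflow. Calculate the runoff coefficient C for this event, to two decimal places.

C ≈ 0.83

ΣQ_DR = 270.0 m³/s; V = ΣQ_DR·Δt = 1.458 × 10^6 m³.
Runoff depth d = V / A = 42.14 mm.
C = d / P = 42.14 / 50.5 = 0.83.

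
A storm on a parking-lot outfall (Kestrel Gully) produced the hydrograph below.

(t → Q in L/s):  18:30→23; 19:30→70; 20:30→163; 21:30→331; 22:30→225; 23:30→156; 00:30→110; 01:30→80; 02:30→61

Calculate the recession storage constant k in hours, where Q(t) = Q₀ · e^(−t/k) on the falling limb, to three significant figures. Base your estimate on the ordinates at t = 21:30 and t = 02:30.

k ≈ 2.96 h

On the falling limb, Q drops from 331 to 61 L/s between t = 21:30 and t = 02:30 (Δt = 5 h).
k = −Δt / ln(Q₂/Q₁) = −5 / ln(61/331) = 2.96 h.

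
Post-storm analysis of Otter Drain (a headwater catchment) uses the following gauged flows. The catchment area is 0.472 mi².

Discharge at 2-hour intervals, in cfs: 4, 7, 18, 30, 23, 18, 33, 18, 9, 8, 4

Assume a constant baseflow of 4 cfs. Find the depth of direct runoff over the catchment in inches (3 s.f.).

Direct runoff: 0.0, 3.0, 14.0, 26.0, 19.0, 14.0, 29.0, 14.0, 5.0, 4.0, 0.0 cfs; ΣQ_DR = 128.0 cfs.
V = ΣQ_DR · Δt = 128.0 × 7200 s = 9.216 × 10^5 ft³.
Over A = 0.472 mi², depth = V / A = 0.840 in.

d ≈ 0.840 in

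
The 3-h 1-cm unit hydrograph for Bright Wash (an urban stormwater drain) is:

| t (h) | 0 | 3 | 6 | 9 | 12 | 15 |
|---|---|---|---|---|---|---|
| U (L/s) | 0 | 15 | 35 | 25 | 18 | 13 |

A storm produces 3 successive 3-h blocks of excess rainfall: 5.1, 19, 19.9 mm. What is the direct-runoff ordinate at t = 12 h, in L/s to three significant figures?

By discrete convolution, Q_j = Σ (P_i / 10 mm) · U_{j−i}.
At t = 12 h (j=4): Q = (5.1/10)·18 + (19/10)·25 + (19.9/10)·35 = 126 L/s.

Q ≈ 126 L/s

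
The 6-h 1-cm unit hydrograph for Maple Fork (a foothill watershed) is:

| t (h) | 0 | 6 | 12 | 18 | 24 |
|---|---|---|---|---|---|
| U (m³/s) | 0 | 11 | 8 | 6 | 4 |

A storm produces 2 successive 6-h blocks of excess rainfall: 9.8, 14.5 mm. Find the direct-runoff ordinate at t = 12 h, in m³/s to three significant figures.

Q ≈ 23.8 m³/s

By discrete convolution, Q_j = Σ (P_i / 10 mm) · U_{j−i}.
At t = 12 h (j=2): Q = (9.8/10)·8 + (14.5/10)·11 = 23.8 m³/s.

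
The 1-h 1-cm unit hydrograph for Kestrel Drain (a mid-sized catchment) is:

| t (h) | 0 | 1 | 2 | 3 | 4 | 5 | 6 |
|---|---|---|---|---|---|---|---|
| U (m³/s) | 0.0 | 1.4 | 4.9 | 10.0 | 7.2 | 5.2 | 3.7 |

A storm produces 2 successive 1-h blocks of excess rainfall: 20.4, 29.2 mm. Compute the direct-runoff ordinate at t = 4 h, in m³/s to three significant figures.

Q ≈ 43.9 m³/s

By discrete convolution, Q_j = Σ (P_i / 10 mm) · U_{j−i}.
At t = 4 h (j=4): Q = (20.4/10)·7.2 + (29.2/10)·10.0 = 43.9 m³/s.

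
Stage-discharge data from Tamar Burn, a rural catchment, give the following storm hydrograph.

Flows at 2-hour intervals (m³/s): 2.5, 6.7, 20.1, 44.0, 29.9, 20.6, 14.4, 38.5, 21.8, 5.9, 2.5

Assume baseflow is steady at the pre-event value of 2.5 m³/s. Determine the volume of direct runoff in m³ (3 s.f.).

Direct-runoff ordinates (Q − Q_b): 0.0, 4.2, 17.6, 41.5, 27.4, 18.1, 11.9, 36.0, 19.3, 3.4, 0.0 m³/s.
ΣQ_DR = 179.4 m³/s.
With Δt = 2 h = 7200 s, V = ΣQ_DR · Δt = 179.4 × 7200 = 1.29 × 10^6 m³.

V ≈ 1.29 × 10^6 m³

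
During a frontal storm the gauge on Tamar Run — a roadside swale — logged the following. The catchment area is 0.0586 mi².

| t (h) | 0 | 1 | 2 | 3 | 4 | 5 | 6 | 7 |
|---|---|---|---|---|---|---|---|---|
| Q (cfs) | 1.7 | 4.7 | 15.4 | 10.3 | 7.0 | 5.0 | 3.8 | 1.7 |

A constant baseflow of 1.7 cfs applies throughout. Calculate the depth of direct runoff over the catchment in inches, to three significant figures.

Direct runoff: 0.0, 3.0, 13.7, 8.6, 5.3, 3.3, 2.1, 0.0 cfs; ΣQ_DR = 36.00 cfs.
V = ΣQ_DR · Δt = 36.00 × 3600 s = 1.296 × 10^5 ft³.
Over A = 0.0586 mi², depth = V / A = 0.952 in.

d ≈ 0.952 in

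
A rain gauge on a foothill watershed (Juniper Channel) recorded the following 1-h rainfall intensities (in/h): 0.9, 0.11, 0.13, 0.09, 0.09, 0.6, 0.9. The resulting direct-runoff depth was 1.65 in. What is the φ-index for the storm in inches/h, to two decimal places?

Only the 3 blocks with intensity above φ contribute runoff: 0.9, 0.6, 0.9 in/h.
Σ(I−φ)·Δt = d  ⇒  (0.9+0.6+0.9 − 3φ)·1 = 1.65
φ = (2.400 − 1.65/1) / 3 = 0.25 in/h.

φ ≈ 0.25 in/h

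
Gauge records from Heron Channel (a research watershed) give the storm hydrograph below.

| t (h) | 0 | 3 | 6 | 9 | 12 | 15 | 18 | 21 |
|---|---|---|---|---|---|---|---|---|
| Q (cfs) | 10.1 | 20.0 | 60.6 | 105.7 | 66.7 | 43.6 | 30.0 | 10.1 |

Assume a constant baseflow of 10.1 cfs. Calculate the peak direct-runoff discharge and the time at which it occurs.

Q_p = 95.6 cfs at t = 9 h

Subtracting baseflow gives direct-runoff ordinates: 0.0, 9.9, 50.5, 95.6, 56.6, 33.5, 19.9, 0.0 cfs.
The maximum is 95.6 cfs, occurring at the reading for t = 9 h.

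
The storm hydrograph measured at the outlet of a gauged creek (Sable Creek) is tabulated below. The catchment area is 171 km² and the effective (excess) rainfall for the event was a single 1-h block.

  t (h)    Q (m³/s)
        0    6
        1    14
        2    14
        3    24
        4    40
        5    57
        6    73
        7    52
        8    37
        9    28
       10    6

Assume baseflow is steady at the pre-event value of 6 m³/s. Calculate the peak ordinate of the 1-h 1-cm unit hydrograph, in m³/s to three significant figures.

U_p ≈ 112 m³/s

Direct runoff: 0.0, 8.0, 8.0, 18.0, 34.0, 51.0, 67.0, 46.0, 31.0, 22.0, 0.0 m³/s; ΣQ_DR = 285.0 m³/s, peak = 67.0 m³/s.
Runoff depth d = ΣQ_DR·Δt / A = 285.0 × 3600 / (171 km²) = 6.000 mm.
The 1-cm UH is the DRH scaled by (10 mm)/d, so U_p = 67.0 × 10/6.000 = 112 m³/s.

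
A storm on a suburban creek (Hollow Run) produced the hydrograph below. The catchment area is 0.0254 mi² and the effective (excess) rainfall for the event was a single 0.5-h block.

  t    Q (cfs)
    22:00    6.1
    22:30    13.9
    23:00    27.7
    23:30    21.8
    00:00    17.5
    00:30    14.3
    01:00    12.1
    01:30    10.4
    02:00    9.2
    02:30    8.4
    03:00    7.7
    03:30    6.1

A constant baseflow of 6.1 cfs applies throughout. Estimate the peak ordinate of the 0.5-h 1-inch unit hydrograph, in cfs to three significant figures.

Direct runoff: 0.0, 7.8, 21.6, 15.7, 11.4, 8.2, 6.0, 4.3, 3.1, 2.3, 1.6, 0.0 cfs; ΣQ_DR = 82.00 cfs, peak = 21.6 cfs.
Runoff depth d = ΣQ_DR·Δt / A = 82.00 × 1800 / (0.0254 mi²) = 2.501 in.
The 1-inch UH is the DRH scaled by (1 in)/d, so U_p = 21.6 × 1/2.501 = 8.64 cfs.

U_p ≈ 8.64 cfs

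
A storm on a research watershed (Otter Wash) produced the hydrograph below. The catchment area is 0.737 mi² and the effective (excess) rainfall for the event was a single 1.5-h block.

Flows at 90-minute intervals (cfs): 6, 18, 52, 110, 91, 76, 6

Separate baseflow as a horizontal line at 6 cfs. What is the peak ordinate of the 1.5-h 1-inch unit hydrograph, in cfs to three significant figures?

Direct runoff: 0.0, 12.0, 46.0, 104.0, 85.0, 70.0, 0.0 cfs; ΣQ_DR = 317.0 cfs, peak = 104.0 cfs.
Runoff depth d = ΣQ_DR·Δt / A = 317.0 × 5400 / (0.737 mi²) = 0.9998 in.
The 1-inch UH is the DRH scaled by (1 in)/d, so U_p = 104.0 × 1/0.9998 = 104 cfs.

U_p ≈ 104 cfs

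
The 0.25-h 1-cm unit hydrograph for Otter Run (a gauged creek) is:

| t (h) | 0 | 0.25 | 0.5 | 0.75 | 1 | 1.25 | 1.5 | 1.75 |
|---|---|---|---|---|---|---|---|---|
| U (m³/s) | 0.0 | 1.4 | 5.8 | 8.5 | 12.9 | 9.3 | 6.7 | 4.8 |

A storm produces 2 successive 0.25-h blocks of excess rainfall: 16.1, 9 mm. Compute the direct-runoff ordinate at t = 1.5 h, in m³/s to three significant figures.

By discrete convolution, Q_j = Σ (P_i / 10 mm) · U_{j−i}.
At t = 1.5 h (j=6): Q = (16.1/10)·6.7 + (9/10)·9.3 = 19.2 m³/s.

Q ≈ 19.2 m³/s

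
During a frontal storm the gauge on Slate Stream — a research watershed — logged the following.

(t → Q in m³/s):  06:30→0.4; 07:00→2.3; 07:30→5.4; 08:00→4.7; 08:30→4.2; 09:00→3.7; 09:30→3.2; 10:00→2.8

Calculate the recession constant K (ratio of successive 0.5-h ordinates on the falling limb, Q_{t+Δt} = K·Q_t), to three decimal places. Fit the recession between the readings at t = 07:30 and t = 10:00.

K ≈ 0.877

Using the recession-limb readings at t = 07:30 and t = 10:00: Q falls from 5.4 to 2.8 m³/s over 5 intervals.
K = (Q₂/Q₁)^(1/5) = (2.8/5.4)^(1/5) = 0.877.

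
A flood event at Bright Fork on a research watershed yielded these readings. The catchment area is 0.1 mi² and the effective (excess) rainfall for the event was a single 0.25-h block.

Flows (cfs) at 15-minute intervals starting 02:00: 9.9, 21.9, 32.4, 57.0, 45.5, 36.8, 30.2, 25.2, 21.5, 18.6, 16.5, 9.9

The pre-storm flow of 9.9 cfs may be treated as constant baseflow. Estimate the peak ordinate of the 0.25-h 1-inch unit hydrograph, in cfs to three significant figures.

U_p ≈ 58.8 cfs

Direct runoff: 0.0, 12.0, 22.5, 47.1, 35.6, 26.9, 20.3, 15.3, 11.6, 8.7, 6.6, 0.0 cfs; ΣQ_DR = 206.6 cfs, peak = 47.1 cfs.
Runoff depth d = ΣQ_DR·Δt / A = 206.6 × 900 / (0.1 mi²) = 0.8004 in.
The 1-inch UH is the DRH scaled by (1 in)/d, so U_p = 47.1 × 1/0.8004 = 58.8 cfs.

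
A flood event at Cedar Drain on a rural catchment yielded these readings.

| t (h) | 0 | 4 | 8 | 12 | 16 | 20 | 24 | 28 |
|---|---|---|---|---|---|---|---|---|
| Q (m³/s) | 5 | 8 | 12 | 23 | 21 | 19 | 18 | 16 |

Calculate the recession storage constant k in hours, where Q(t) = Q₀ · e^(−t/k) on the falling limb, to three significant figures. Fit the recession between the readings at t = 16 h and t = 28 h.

On the falling limb, Q drops from 21 to 16 m³/s between t = 16 h and t = 28 h (Δt = 12 h).
k = −Δt / ln(Q₂/Q₁) = −12 / ln(16/21) = 44.1 h.

k ≈ 44.1 h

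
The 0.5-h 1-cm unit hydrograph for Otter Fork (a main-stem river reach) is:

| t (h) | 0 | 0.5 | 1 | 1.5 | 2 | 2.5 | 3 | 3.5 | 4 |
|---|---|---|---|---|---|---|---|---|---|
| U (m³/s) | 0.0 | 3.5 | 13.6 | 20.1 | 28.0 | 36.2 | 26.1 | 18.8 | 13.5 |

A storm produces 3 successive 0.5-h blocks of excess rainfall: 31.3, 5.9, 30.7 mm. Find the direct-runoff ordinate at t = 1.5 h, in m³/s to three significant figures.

Q ≈ 81.7 m³/s

By discrete convolution, Q_j = Σ (P_i / 10 mm) · U_{j−i}.
At t = 1.5 h (j=3): Q = (31.3/10)·20.1 + (5.9/10)·13.6 + (30.7/10)·3.5 = 81.7 m³/s.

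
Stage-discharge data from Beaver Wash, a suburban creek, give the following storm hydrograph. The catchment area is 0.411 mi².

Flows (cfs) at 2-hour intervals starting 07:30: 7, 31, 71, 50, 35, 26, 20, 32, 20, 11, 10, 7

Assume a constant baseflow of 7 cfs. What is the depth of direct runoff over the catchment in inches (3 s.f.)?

Direct runoff: 0.0, 24.0, 64.0, 43.0, 28.0, 19.0, 13.0, 25.0, 13.0, 4.0, 3.0, 0.0 cfs; ΣQ_DR = 236.0 cfs.
V = ΣQ_DR · Δt = 236.0 × 7200 s = 1.699 × 10^6 ft³.
Over A = 0.411 mi², depth = V / A = 1.78 in.

d ≈ 1.78 in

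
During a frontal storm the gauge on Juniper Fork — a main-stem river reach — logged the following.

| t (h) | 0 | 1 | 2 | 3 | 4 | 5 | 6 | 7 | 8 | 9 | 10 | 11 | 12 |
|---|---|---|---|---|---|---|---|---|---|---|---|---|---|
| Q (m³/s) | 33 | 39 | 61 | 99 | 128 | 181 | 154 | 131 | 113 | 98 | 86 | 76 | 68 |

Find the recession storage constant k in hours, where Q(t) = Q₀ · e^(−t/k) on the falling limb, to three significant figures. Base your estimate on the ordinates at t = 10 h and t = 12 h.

On the falling limb, Q drops from 86 to 68 m³/s between t = 10 h and t = 12 h (Δt = 2 h).
k = −Δt / ln(Q₂/Q₁) = −2 / ln(68/86) = 8.52 h.

k ≈ 8.52 h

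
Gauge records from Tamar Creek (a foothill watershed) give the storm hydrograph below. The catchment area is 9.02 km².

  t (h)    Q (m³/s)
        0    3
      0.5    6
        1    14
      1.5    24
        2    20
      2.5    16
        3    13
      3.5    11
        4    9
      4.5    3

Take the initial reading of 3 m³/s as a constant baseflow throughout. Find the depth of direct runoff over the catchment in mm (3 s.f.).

Direct runoff: 0.0, 3.0, 11.0, 21.0, 17.0, 13.0, 10.0, 8.0, 6.0, 0.0 m³/s; ΣQ_DR = 89.00 m³/s.
V = ΣQ_DR · Δt = 89.00 × 1800 s = 1.602 × 10^5 m³.
Over A = 9.02 km², depth = V / A = 17.8 mm.

d ≈ 17.8 mm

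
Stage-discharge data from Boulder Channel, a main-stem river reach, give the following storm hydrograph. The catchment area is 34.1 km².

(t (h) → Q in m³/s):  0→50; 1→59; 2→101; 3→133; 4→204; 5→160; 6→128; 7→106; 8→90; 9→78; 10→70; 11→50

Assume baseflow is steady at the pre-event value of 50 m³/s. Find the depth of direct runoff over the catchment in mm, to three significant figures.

Direct runoff: 0.0, 9.0, 51.0, 83.0, 154.0, 110.0, 78.0, 56.0, 40.0, 28.0, 20.0, 0.0 m³/s; ΣQ_DR = 629.0 m³/s.
V = ΣQ_DR · Δt = 629.0 × 3600 s = 2.264 × 10^6 m³.
Over A = 34.1 km², depth = V / A = 66.4 mm.

d ≈ 66.4 mm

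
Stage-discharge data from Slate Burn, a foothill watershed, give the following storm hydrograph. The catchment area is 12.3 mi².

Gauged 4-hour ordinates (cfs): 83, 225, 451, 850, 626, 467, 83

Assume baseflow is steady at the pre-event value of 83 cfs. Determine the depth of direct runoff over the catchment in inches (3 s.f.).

Direct runoff: 0.0, 142.0, 368.0, 767.0, 543.0, 384.0, 0.0 cfs; ΣQ_DR = 2204 cfs.
V = ΣQ_DR · Δt = 2204 × 14400 s = 3.174 × 10^7 ft³.
Over A = 12.3 mi², depth = V / A = 1.11 in.

d ≈ 1.11 in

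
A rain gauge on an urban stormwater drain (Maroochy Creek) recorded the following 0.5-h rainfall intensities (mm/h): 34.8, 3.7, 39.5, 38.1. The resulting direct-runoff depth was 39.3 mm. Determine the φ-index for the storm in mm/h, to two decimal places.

Only the 3 blocks with intensity above φ contribute runoff: 34.8, 39.5, 38.1 mm/h.
Σ(I−φ)·Δt = d  ⇒  (34.8+39.5+38.1 − 3φ)·0.5 = 39.3
φ = (112.4 − 39.3/0.5) / 3 = 11.27 mm/h.

φ ≈ 11.27 mm/h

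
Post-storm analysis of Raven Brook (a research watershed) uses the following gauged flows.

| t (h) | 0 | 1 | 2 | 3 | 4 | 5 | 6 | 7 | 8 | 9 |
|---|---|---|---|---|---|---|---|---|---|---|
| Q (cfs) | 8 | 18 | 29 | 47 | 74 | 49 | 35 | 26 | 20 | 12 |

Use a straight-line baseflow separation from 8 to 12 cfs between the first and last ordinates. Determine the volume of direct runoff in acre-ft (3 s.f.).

V ≈ 18.0 acre-ft

Direct-runoff ordinates (Q − Q_b): 0.00, 9.56, 20.11, 37.67, 64.22, 38.78, 24.33, 14.89, 8.44, 0.00 cfs.
ΣQ_DR = 218.0 cfs.
With Δt = 1 h = 3600 s, V = ΣQ_DR · Δt = 218.0 × 3600 = 7.85 × 10^5 ft³ = 18.0 acre-ft.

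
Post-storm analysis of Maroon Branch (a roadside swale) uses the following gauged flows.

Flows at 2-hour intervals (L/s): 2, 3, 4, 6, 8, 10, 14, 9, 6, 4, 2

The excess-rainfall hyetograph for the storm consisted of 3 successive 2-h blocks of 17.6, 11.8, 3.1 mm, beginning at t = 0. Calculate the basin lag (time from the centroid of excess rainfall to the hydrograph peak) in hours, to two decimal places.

Centroid of excess rainfall: t_c = Σ P_i·t̄_i / ΣP_i = 2.1077 h (block centres at 1, 3, 5 h).
Hydrograph peak occurs at t = 12 h, so basin lag t_L = 12 − 2.1077 = 9.89 h.

t_L ≈ 9.89 h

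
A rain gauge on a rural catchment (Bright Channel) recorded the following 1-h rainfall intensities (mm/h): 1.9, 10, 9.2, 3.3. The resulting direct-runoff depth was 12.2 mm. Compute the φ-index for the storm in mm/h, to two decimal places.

φ ≈ 3.50 mm/h

Only the 2 blocks with intensity above φ contribute runoff: 10, 9.2 mm/h.
Σ(I−φ)·Δt = d  ⇒  (10+9.2 − 2φ)·1 = 12.2
φ = (19.20 − 12.2/1) / 2 = 3.50 mm/h.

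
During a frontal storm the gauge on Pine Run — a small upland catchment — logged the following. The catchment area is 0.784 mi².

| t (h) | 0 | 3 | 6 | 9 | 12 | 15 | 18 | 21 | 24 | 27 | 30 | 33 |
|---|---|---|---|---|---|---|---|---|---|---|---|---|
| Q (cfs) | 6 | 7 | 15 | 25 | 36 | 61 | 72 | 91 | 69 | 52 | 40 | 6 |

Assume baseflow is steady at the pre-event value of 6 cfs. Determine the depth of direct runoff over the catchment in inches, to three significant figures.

Direct runoff: 0.0, 1.0, 9.0, 19.0, 30.0, 55.0, 66.0, 85.0, 63.0, 46.0, 34.0, 0.0 cfs; ΣQ_DR = 408.0 cfs.
V = ΣQ_DR · Δt = 408.0 × 10800 s = 4.406 × 10^6 ft³.
Over A = 0.784 mi², depth = V / A = 2.42 in.

d ≈ 2.42 in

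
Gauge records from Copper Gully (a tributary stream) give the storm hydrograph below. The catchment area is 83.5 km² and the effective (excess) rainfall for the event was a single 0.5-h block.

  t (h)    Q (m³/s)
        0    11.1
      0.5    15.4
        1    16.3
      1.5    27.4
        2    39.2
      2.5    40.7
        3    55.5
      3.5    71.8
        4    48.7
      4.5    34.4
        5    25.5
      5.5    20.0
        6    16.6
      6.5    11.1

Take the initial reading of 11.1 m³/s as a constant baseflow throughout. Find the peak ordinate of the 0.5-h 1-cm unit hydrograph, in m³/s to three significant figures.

U_p ≈ 101 m³/s

Direct runoff: 0.0, 4.3, 5.2, 16.3, 28.1, 29.6, 44.4, 60.7, 37.6, 23.3, 14.4, 8.9, 5.5, 0.0 m³/s; ΣQ_DR = 278.3 m³/s, peak = 60.7 m³/s.
Runoff depth d = ΣQ_DR·Δt / A = 278.3 × 1800 / (83.5 km²) = 5.999 mm.
The 1-cm UH is the DRH scaled by (10 mm)/d, so U_p = 60.7 × 10/5.999 = 101 m³/s.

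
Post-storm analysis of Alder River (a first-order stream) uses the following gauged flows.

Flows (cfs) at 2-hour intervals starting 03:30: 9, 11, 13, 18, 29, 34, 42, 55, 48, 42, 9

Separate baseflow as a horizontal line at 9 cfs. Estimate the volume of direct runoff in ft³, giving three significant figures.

V ≈ 1.52 × 10^6 ft³

Direct-runoff ordinates (Q − Q_b): 0.0, 2.0, 4.0, 9.0, 20.0, 25.0, 33.0, 46.0, 39.0, 33.0, 0.0 cfs.
ΣQ_DR = 211.0 cfs.
With Δt = 2 h = 7200 s, V = ΣQ_DR · Δt = 211.0 × 7200 = 1.52 × 10^6 ft³.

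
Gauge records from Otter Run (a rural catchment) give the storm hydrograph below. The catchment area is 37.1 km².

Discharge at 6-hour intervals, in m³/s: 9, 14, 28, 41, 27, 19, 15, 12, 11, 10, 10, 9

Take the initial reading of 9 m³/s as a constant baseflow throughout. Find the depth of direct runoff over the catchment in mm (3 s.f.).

Direct runoff: 0.0, 5.0, 19.0, 32.0, 18.0, 10.0, 6.0, 3.0, 2.0, 1.0, 1.0, 0.0 m³/s; ΣQ_DR = 97.00 m³/s.
V = ΣQ_DR · Δt = 97.00 × 21600 s = 2.095 × 10^6 m³.
Over A = 37.1 km², depth = V / A = 56.5 mm.

d ≈ 56.5 mm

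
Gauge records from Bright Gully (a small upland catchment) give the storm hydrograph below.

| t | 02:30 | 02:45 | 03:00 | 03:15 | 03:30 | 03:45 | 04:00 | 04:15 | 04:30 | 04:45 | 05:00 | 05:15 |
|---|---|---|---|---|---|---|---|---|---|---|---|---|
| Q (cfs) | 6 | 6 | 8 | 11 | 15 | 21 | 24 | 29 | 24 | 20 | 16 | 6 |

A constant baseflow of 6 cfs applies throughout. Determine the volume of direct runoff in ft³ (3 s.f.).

V ≈ 1.03 × 10^5 ft³

Direct-runoff ordinates (Q − Q_b): 0.0, 0.0, 2.0, 5.0, 9.0, 15.0, 18.0, 23.0, 18.0, 14.0, 10.0, 0.0 cfs.
ΣQ_DR = 114.0 cfs.
With Δt = 0.25 h = 900 s, V = ΣQ_DR · Δt = 114.0 × 900 = 1.03 × 10^5 ft³.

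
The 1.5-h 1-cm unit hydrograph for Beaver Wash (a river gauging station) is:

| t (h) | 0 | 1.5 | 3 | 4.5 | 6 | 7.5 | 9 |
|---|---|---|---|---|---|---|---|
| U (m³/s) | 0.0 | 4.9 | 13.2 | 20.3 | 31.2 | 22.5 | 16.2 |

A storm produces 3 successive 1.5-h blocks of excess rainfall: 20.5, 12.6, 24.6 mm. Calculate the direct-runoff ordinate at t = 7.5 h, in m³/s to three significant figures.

Q ≈ 135 m³/s

By discrete convolution, Q_j = Σ (P_i / 10 mm) · U_{j−i}.
At t = 7.5 h (j=5): Q = (20.5/10)·22.5 + (12.6/10)·31.2 + (24.6/10)·20.3 = 135 m³/s.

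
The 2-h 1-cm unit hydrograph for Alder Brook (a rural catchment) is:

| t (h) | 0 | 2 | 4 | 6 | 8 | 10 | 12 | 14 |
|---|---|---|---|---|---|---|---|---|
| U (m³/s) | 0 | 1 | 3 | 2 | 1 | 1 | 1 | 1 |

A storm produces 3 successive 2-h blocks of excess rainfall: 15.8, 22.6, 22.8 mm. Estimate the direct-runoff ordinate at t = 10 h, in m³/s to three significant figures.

Q ≈ 8.40 m³/s

By discrete convolution, Q_j = Σ (P_i / 10 mm) · U_{j−i}.
At t = 10 h (j=5): Q = (15.8/10)·1 + (22.6/10)·1 + (22.8/10)·2 = 8.40 m³/s.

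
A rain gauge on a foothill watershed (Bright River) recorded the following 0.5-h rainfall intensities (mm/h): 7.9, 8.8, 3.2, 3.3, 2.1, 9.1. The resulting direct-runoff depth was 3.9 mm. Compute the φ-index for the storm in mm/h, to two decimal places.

φ ≈ 6.00 mm/h

Only the 3 blocks with intensity above φ contribute runoff: 7.9, 8.8, 9.1 mm/h.
Σ(I−φ)·Δt = d  ⇒  (7.9+8.8+9.1 − 3φ)·0.5 = 3.9
φ = (25.80 − 3.9/0.5) / 3 = 6.00 mm/h.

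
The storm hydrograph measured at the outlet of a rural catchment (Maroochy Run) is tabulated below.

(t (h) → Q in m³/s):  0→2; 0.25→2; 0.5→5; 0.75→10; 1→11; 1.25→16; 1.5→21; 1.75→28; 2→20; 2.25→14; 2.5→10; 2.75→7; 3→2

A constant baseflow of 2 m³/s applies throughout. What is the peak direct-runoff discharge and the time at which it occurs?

Q_p = 26.0 m³/s at t = 1.75 h

Subtracting baseflow gives direct-runoff ordinates: 0.0, 0.0, 3.0, 8.0, 9.0, 14.0, 19.0, 26.0, 18.0, 12.0, 8.0, 5.0, 0.0 m³/s.
The maximum is 26.0 m³/s, occurring at the reading for t = 1.75 h.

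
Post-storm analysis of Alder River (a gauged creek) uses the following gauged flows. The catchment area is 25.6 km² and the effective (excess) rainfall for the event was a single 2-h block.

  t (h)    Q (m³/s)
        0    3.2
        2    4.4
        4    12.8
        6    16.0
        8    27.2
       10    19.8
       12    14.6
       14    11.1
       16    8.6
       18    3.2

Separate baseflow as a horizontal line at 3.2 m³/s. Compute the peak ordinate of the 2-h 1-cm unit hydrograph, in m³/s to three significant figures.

U_p ≈ 9.60 m³/s

Direct runoff: 0.0, 1.2, 9.6, 12.8, 24.0, 16.6, 11.4, 7.9, 5.4, 0.0 m³/s; ΣQ_DR = 88.90 m³/s, peak = 24.0 m³/s.
Runoff depth d = ΣQ_DR·Δt / A = 88.90 × 7200 / (25.6 km²) = 25.00 mm.
The 1-cm UH is the DRH scaled by (10 mm)/d, so U_p = 24.0 × 10/25.00 = 9.60 m³/s.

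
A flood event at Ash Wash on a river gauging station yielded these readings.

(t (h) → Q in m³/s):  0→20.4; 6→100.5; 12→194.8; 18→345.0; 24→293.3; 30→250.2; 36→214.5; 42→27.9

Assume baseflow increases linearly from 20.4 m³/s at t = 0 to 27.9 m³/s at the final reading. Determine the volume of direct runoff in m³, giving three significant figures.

Direct-runoff ordinates (Q − Q_b): 0.00, 79.03, 172.26, 321.39, 268.61, 224.44, 187.67, 0.00 m³/s.
ΣQ_DR = 1253 m³/s.
With Δt = 6 h = 21600 s, V = ΣQ_DR · Δt = 1253 × 21600 = 2.71 × 10^7 m³.

V ≈ 2.71 × 10^7 m³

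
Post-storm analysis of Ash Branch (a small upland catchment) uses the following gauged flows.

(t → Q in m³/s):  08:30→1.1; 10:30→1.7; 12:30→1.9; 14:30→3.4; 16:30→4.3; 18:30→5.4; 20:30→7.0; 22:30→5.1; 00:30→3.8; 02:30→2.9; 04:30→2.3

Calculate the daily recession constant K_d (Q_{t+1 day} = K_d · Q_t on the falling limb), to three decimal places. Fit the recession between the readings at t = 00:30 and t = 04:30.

K_d ≈ 0.049

Between t = 00:30 and t = 04:30 the flow falls from 3.8 to 2.3 m³/s over 2×2 h = 4 h.
Per-interval ratio K = (2.3/3.8)^(1/2) = 0.7780; K_d = K^(24/2) = 0.049.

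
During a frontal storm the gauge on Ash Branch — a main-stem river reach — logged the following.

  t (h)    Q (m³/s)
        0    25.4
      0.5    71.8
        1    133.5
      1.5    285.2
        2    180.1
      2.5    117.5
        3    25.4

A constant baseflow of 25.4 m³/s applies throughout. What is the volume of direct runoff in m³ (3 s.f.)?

V ≈ 1.19 × 10^6 m³

Direct-runoff ordinates (Q − Q_b): 0.0, 46.4, 108.1, 259.8, 154.7, 92.1, 0.0 m³/s.
ΣQ_DR = 661.1 m³/s.
With Δt = 0.5 h = 1800 s, V = ΣQ_DR · Δt = 661.1 × 1800 = 1.19 × 10^6 m³.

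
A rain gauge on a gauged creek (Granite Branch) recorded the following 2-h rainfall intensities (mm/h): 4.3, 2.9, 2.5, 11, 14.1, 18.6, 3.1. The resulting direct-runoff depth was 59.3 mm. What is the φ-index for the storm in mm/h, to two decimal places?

Only the 3 blocks with intensity above φ contribute runoff: 11, 14.1, 18.6 mm/h.
Σ(I−φ)·Δt = d  ⇒  (11+14.1+18.6 − 3φ)·2 = 59.3
φ = (43.70 − 59.3/2) / 3 = 4.68 mm/h.

φ ≈ 4.68 mm/h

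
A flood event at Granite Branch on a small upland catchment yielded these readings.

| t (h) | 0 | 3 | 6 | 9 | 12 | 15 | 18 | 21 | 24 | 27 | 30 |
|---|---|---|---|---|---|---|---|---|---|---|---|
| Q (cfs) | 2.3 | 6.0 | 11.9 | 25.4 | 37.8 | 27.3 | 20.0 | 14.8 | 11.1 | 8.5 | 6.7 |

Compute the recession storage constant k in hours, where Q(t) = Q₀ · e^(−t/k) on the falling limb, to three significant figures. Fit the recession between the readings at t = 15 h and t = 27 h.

k ≈ 10.3 h

On the falling limb, Q drops from 27.3 to 8.5 cfs between t = 15 h and t = 27 h (Δt = 12 h).
k = −Δt / ln(Q₂/Q₁) = −12 / ln(8.5/27.3) = 10.3 h.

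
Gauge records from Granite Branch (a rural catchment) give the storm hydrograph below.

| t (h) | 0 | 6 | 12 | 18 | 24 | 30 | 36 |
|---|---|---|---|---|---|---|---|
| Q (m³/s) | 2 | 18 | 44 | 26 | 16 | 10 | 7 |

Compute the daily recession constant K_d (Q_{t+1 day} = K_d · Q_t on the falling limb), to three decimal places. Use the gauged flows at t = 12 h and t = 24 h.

K_d ≈ 0.132

Between t = 12 h and t = 24 h the flow falls from 44 to 16 m³/s over 2×6 h = 12 h.
Per-interval ratio K = (16/44)^(1/2) = 0.6030; K_d = K^(24/6) = 0.132.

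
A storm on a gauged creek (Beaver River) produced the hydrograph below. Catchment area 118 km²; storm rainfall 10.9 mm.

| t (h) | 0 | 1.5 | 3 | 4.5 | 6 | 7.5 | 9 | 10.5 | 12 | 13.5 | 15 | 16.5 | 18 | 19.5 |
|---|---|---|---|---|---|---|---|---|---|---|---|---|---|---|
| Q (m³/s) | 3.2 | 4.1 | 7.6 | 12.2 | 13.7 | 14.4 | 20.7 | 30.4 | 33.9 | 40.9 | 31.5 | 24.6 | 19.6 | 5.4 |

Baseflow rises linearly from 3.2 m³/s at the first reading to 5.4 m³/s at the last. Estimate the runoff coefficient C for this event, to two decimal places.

C ≈ 0.85

ΣQ_DR = 202.0 m³/s; V = ΣQ_DR·Δt = 1.091 × 10^6 m³.
Runoff depth d = V / A = 9.244 mm.
C = d / P = 9.244 / 10.9 = 0.85.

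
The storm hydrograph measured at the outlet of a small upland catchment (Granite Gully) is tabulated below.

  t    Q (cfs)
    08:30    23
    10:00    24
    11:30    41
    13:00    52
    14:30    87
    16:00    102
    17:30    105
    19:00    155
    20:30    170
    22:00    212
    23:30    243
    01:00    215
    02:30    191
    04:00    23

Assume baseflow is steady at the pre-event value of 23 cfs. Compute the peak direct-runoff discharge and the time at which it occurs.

Q_p = 220.0 cfs at t = 23:30

Subtracting baseflow gives direct-runoff ordinates: 0.0, 1.0, 18.0, 29.0, 64.0, 79.0, 82.0, 132.0, 147.0, 189.0, 220.0, 192.0, 168.0, 0.0 cfs.
The maximum is 220.0 cfs, occurring at the reading for t = 23:30.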